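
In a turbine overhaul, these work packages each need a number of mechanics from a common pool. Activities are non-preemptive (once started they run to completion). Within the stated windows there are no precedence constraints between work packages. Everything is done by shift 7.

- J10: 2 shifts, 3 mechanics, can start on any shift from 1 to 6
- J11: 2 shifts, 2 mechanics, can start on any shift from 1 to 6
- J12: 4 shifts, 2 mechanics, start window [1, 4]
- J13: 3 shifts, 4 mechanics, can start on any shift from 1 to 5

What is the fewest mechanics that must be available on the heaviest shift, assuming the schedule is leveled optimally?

5

Early-start (J10@1, J11@1, J12@1, J13@1) gives peak 11: s1:11  s2:11  s3:6  s4:2  s5:0  s6:0  s7:0.
Shift J11→3, J13→5.
Schedule J10@1, J11@3, J12@1, J13@5: s1:5  s2:5  s3:4  s4:4  s5:4  s6:4  s7:4 — peak 5.
Total mechanic-shifts = 30 over 7 shifts ⇒ peak ≥ ⌈30/7⌉ = 5, so 5 is optimal.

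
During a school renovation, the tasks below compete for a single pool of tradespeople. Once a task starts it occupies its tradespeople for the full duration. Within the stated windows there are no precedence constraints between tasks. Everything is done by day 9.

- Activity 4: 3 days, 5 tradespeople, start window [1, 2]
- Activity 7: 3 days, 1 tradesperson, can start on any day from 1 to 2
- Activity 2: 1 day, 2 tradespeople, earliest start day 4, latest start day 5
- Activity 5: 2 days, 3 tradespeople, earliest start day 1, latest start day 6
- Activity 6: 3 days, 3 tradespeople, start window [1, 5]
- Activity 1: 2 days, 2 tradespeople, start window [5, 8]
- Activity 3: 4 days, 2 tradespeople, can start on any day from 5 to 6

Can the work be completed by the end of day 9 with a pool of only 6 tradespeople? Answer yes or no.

yes

Schedule Activity 4@1, Activity 7@1, Activity 2@4, Activity 5@4, Activity 6@5, Activity 1@8, Activity 3@6: d1:6  d2:6  d3:6  d4:5  d5:6  d6:5  d7:5  d8:4  d9:4 — peak 6 ≤ 6.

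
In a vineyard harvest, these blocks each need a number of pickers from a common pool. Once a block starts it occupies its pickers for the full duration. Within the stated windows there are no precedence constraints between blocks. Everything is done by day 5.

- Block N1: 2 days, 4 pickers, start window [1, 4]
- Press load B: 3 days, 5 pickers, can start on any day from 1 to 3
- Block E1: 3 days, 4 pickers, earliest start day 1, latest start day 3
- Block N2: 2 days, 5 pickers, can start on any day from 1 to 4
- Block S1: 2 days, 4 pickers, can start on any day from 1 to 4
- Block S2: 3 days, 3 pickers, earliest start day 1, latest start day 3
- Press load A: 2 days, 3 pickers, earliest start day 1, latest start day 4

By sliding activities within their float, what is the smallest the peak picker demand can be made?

14

Early-start (Block N1@1, Press load B@1, Block E1@1, Block N2@1, Block S1@1, Block S2@1, Press load A@1) gives peak 28: d1:28  d2:28  d3:12  d4:0  d5:0.
Shift Block E1→3, Block S1→4, Block S2→3, Press load A→4.
Schedule Block N1@1, Press load B@1, Block E1@3, Block N2@1, Block S1@4, Block S2@3, Press load A@4: d1:14  d2:14  d3:12  d4:14  d5:14 — peak 14.
Total picker-days = 68 over 5 days ⇒ peak ≥ ⌈68/5⌉ = 14, so 14 is optimal.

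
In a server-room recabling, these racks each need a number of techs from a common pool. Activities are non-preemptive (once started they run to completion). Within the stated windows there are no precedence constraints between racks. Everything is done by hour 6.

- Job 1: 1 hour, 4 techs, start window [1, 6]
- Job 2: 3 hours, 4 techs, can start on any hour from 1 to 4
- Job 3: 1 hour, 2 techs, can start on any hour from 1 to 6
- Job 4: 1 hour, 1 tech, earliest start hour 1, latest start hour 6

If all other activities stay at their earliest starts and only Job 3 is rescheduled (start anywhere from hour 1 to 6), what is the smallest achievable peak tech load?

9

Job 3@1: h1:11  h2:4  h3:4  h4:0  h5:0  h6:0 → peak 11
Job 3@2: h1:9  h2:6  h3:4  h4:0  h5:0  h6:0 → peak 9
Job 3@3: h1:9  h2:4  h3:6  h4:0  h5:0  h6:0 → peak 9
Job 3@4: h1:9  h2:4  h3:4  h4:2  h5:0  h6:0 → peak 9
Job 3@5: h1:9  h2:4  h3:4  h4:0  h5:2  h6:0 → peak 9
Job 3@6: h1:9  h2:4  h3:4  h4:0  h5:0  h6:2 → peak 9
Best is Job 3@2, peak 9.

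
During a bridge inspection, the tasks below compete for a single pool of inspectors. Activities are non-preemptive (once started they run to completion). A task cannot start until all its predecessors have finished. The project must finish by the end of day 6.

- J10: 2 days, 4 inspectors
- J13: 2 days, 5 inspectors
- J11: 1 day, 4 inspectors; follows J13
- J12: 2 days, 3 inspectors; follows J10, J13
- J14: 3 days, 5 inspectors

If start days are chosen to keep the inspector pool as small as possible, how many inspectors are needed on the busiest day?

Early-start (J10@1, J13@1, J11@3, J12@3, J14@1) gives peak 14: d1:14  d2:14  d3:12  d4:3  d5:0  d6:0.
Shift J14→4.
Schedule J10@1, J13@1, J11@3, J12@3, J14@4: d1:9  d2:9  d3:7  d4:8  d5:5  d6:5 — peak 9.

9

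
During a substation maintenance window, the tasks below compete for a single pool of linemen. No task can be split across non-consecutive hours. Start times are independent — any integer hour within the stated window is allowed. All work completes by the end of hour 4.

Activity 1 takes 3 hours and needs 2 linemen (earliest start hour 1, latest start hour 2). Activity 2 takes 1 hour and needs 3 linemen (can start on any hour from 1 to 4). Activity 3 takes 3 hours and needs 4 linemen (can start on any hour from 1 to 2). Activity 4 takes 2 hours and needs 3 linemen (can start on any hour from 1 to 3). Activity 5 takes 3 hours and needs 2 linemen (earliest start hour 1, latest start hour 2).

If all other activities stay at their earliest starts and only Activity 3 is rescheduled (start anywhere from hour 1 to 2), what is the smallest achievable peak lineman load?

11

Activity 3@1: h1:14  h2:11  h3:8  h4:0 → peak 14
Activity 3@2: h1:10  h2:11  h3:8  h4:4 → peak 11
Best is Activity 3@2, peak 11.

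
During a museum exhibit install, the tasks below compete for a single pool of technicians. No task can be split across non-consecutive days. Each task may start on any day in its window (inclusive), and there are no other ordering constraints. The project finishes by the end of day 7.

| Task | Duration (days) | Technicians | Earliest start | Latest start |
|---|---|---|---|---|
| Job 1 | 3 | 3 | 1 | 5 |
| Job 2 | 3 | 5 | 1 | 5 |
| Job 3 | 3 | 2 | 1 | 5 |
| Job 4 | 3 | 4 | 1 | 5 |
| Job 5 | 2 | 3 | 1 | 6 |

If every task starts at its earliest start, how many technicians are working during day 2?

At early start, day 2 has: Job 1, Job 2, Job 3, Job 4, Job 5.
Demand: 3 + 5 + 2 + 4 + 3 = 17.

17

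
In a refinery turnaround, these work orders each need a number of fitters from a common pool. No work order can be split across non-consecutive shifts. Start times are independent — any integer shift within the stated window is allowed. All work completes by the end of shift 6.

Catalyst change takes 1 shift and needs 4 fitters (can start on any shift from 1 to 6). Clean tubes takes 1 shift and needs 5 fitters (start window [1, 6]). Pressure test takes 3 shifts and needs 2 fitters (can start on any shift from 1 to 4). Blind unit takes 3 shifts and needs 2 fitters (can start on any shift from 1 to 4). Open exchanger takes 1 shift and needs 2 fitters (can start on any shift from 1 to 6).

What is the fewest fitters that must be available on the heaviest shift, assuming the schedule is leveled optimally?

Early-start (Catalyst change@1, Clean tubes@1, Pressure test@1, Blind unit@1, Open exchanger@1) gives peak 15: s1:15  s2:4  s3:4  s4:0  s5:0  s6:0.
Shift Clean tubes→2, Pressure test→3, Blind unit→3, Open exchanger→6.
Schedule Catalyst change@1, Clean tubes@2, Pressure test@3, Blind unit@3, Open exchanger@6: s1:4  s2:5  s3:4  s4:4  s5:4  s6:2 — peak 5.

5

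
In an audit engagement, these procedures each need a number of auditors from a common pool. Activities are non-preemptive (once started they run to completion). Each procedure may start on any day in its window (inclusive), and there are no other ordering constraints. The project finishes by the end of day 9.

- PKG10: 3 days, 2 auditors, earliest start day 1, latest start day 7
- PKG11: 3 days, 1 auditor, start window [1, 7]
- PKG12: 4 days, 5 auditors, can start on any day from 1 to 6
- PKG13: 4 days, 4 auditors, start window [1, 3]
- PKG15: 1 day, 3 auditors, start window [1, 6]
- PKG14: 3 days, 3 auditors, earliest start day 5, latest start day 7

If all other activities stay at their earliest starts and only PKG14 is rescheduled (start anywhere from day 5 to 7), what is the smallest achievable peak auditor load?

PKG14@5: d1:15  d2:12  d3:12  d4:9  d5:3  d6:3  d7:3  d8:0  d9:0 → peak 15
PKG14@6: d1:15  d2:12  d3:12  d4:9  d5:0  d6:3  d7:3  d8:3  d9:0 → peak 15
PKG14@7: d1:15  d2:12  d3:12  d4:9  d5:0  d6:0  d7:3  d8:3  d9:3 → peak 15
Best is PKG14@5, peak 15.

15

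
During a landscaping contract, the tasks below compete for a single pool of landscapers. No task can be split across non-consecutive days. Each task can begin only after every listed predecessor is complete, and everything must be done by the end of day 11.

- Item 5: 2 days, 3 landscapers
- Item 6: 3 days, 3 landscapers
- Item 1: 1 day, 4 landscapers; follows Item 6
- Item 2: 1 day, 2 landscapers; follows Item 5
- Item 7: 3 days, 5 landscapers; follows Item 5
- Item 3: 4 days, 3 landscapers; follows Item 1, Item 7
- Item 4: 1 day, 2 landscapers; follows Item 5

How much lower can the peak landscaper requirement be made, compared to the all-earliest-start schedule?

6

Early-start peak: d1:6  d2:6  d3:12  d4:9  d5:5  d6:3  d7:3  d8:3  d9:3  d10:0  d11:0 ⇒ 12.
Leveled (Item 5@1, Item 6@1, Item 1@4, Item 2@3, Item 7@5, Item 3@8, Item 4@4): d1:6  d2:6  d3:5  d4:6  d5:5  d6:5  d7:5  d8:3  d9:3  d10:3  d11:3 ⇒ 6.
Reduction 12 − 6 = 6.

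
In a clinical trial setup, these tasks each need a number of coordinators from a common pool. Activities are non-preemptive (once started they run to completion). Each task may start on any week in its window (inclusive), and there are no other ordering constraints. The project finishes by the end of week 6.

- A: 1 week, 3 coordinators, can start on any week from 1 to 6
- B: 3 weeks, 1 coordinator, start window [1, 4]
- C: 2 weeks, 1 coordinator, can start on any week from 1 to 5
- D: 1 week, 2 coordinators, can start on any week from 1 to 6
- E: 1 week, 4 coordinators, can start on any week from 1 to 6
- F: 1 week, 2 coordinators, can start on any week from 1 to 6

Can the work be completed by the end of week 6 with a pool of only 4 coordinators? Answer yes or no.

yes

Schedule A@1, B@1, C@2, D@2, E@4, F@3: w1:4  w2:4  w3:4  w4:4  w5:0  w6:0 — peak 4 ≤ 4.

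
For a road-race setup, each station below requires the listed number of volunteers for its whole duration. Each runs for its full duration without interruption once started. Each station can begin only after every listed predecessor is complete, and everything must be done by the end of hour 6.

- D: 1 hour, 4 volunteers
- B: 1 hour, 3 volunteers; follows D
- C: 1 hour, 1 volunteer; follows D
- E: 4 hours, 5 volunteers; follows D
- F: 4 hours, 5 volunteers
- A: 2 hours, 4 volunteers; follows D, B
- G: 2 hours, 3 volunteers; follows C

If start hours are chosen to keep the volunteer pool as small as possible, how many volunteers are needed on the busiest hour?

12

Early-start (D@1, B@2, C@2, E@2, F@1, A@3, G@3) gives peak 17: h1:9  h2:14  h3:17  h4:17  h5:5  h6:0.
Shift E→3, A→5, G→5.
Schedule D@1, B@2, C@2, E@3, F@1, A@5, G@5: h1:9  h2:9  h3:10  h4:10  h5:12  h6:12 — peak 12.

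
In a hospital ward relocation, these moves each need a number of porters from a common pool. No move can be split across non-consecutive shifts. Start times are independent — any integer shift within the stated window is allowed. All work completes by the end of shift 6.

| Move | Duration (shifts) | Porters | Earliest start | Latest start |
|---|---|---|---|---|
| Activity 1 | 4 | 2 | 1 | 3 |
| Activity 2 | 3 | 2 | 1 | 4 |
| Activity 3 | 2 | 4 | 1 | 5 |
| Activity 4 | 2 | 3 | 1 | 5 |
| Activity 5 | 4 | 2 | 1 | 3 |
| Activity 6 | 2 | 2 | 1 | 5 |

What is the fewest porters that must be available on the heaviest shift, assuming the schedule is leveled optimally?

8

Early-start (Activity 1@1, Activity 2@1, Activity 3@1, Activity 4@1, Activity 5@1, Activity 6@1) gives peak 15: s1:15  s2:15  s3:6  s4:4  s5:0  s6:0.
Shift Activity 4→4, Activity 5→3, Activity 6→5.
Schedule Activity 1@1, Activity 2@1, Activity 3@1, Activity 4@4, Activity 5@3, Activity 6@5: s1:8  s2:8  s3:6  s4:7  s5:7  s6:4 — peak 8.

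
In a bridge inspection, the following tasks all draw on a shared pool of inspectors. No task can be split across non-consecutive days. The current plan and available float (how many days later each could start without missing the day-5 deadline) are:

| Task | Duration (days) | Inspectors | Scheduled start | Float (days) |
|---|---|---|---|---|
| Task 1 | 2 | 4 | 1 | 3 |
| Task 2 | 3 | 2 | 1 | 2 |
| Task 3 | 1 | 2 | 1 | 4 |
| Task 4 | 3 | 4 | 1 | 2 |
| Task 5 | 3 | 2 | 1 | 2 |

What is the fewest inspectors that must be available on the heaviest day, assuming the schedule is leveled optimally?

8

Early-start (Task 1@1, Task 2@1, Task 3@1, Task 4@1, Task 5@1) gives peak 14: d1:14  d2:12  d3:8  d4:0  d5:0.
Shift Task 4→3, Task 5→2.
Schedule Task 1@1, Task 2@1, Task 3@1, Task 4@3, Task 5@2: d1:8  d2:8  d3:8  d4:6  d5:4 — peak 8.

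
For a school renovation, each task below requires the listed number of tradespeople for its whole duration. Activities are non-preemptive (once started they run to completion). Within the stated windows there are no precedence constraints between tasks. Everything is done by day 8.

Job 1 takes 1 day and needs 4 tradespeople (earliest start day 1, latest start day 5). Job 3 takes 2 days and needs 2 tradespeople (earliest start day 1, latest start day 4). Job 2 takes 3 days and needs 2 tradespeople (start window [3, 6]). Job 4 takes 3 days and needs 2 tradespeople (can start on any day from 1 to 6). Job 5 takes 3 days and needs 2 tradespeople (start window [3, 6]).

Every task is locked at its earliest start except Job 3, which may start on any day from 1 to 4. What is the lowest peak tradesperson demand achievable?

Job 3@1: d1:8  d2:4  d3:6  d4:4  d5:4  d6:0  d7:0  d8:0 → peak 8
Job 3@2: d1:6  d2:4  d3:8  d4:4  d5:4  d6:0  d7:0  d8:0 → peak 8
Job 3@3: d1:6  d2:2  d3:8  d4:6  d5:4  d6:0  d7:0  d8:0 → peak 8
Job 3@4: d1:6  d2:2  d3:6  d4:6  d5:6  d6:0  d7:0  d8:0 → peak 6
Best is Job 3@4, peak 6.

6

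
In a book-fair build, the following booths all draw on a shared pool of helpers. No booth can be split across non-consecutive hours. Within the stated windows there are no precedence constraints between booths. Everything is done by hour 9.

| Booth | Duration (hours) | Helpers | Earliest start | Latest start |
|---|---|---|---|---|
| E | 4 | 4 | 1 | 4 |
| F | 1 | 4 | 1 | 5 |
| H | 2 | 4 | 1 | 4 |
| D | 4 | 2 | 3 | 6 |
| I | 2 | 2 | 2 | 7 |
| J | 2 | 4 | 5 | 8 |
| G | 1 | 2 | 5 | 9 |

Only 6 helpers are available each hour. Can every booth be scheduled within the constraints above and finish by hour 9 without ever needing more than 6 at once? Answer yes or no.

yes

Schedule E@4, F@1, H@2, D@3, I@7, J@8, G@9: h1:4  h2:4  h3:6  h4:6  h5:6  h6:6  h7:6  h8:6  h9:6 — peak 6 ≤ 6.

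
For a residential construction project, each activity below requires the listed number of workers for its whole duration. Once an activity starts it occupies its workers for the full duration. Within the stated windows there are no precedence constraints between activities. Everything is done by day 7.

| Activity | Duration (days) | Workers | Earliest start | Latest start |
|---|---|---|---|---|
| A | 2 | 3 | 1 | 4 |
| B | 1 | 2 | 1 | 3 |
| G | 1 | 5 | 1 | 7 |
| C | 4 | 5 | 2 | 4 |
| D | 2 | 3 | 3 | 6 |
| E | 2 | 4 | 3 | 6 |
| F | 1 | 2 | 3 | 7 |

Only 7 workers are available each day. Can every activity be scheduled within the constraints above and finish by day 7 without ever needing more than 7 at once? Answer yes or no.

The minimum achievable peak is 8; 7 < 8, so no feasible schedule stays within the cap.

no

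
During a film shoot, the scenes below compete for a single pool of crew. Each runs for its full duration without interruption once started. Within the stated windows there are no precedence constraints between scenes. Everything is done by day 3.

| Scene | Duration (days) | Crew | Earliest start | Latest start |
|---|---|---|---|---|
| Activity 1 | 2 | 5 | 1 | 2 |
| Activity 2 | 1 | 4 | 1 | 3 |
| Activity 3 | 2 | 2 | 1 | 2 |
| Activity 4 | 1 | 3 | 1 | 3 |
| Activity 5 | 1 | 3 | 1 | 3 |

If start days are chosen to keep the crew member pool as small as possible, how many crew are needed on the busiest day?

Early-start (Activity 1@1, Activity 2@1, Activity 3@1, Activity 4@1, Activity 5@1) gives peak 17: d1:17  d2:7  d3:0.
Shift Activity 3→2, Activity 4→3, Activity 5→3.
Schedule Activity 1@1, Activity 2@1, Activity 3@2, Activity 4@3, Activity 5@3: d1:9  d2:7  d3:8 — peak 9.

9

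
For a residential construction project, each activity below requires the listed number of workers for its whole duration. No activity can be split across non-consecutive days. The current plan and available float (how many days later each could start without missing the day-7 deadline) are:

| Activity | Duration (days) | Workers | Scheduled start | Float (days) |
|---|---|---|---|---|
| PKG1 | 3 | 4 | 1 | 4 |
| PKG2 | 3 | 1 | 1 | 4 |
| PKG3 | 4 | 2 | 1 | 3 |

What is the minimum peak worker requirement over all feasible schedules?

Early-start (PKG1@1, PKG2@1, PKG3@1) gives peak 7: d1:7  d2:7  d3:7  d4:2  d5:0  d6:0  d7:0.
Shift PKG2→4, PKG3→4.
Schedule PKG1@1, PKG2@4, PKG3@4: d1:4  d2:4  d3:4  d4:3  d5:3  d6:3  d7:2 — peak 4.
Total worker-days = 23 over 7 days ⇒ peak ≥ ⌈23/7⌉ = 4, so 4 is optimal.

4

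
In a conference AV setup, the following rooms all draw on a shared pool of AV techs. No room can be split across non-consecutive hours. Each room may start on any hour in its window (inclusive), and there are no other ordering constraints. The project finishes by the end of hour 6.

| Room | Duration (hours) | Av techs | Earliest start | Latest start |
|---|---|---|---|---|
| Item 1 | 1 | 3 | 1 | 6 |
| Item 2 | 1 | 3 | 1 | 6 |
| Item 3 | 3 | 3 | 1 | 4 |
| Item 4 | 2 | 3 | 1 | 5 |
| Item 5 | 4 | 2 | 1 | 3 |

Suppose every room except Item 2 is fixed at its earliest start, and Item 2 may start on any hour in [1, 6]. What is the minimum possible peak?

Item 2@1: h1:14  h2:8  h3:5  h4:2  h5:0  h6:0 → peak 14
Item 2@2: h1:11  h2:11  h3:5  h4:2  h5:0  h6:0 → peak 11
Item 2@3: h1:11  h2:8  h3:8  h4:2  h5:0  h6:0 → peak 11
Item 2@4: h1:11  h2:8  h3:5  h4:5  h5:0  h6:0 → peak 11
Item 2@5: h1:11  h2:8  h3:5  h4:2  h5:3  h6:0 → peak 11
Item 2@6: h1:11  h2:8  h3:5  h4:2  h5:0  h6:3 → peak 11
Best is Item 2@2, peak 11.

11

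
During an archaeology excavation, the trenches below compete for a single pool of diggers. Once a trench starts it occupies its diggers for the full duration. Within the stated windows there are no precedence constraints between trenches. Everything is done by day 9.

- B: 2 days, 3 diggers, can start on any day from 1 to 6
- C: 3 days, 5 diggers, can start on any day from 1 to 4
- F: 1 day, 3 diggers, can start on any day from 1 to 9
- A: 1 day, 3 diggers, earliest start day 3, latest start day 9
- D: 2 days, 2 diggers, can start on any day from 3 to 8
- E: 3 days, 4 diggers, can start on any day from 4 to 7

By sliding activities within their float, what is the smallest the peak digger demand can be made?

Early-start (B@1, C@1, F@1, A@3, D@3, E@4) gives peak 11: d1:11  d2:8  d3:10  d4:6  d5:4  d6:4  d7:0  d8:0  d9:0.
Shift C→3, A→6, D→6, E→7.
Schedule B@1, C@3, F@1, A@6, D@6, E@7: d1:6  d2:3  d3:5  d4:5  d5:5  d6:5  d7:6  d8:4  d9:4 — peak 6.

6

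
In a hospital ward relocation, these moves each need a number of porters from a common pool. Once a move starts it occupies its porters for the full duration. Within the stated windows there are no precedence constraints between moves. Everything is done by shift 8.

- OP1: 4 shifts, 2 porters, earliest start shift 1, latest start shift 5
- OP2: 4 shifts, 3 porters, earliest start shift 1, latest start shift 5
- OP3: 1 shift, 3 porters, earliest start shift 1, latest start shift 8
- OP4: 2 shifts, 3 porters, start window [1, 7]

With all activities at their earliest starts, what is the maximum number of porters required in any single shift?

11

Early-start schedule: OP1@1, OP2@1, OP3@1, OP4@1.
Load per shift: shift 1: 11, shift 2: 8, shift 3: 5, shift 4: 5, shift 5: 0, shift 6: 0, shift 7: 0, shift 8: 0.
Peak is 11.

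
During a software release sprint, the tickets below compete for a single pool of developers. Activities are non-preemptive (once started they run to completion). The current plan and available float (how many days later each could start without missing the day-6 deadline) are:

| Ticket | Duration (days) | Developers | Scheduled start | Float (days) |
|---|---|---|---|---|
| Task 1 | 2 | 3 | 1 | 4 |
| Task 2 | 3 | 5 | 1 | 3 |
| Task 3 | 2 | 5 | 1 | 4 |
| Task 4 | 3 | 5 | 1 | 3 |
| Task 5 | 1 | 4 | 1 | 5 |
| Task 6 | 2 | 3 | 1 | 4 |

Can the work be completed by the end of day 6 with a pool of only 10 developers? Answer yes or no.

The minimum achievable peak is 11; 10 < 11, so no feasible schedule stays within the cap.

no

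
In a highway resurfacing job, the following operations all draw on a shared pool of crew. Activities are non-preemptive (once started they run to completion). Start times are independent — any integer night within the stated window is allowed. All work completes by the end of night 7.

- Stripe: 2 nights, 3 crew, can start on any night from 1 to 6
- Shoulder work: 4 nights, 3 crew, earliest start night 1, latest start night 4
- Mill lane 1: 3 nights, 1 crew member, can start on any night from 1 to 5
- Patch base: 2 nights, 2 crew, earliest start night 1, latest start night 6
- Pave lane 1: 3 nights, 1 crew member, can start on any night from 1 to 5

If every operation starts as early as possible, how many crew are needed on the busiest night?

Early-start schedule: Stripe@1, Shoulder work@1, Mill lane 1@1, Patch base@1, Pave lane 1@1.
Load per night: night 1: 10, night 2: 10, night 3: 5, night 4: 3, night 5: 0, night 6: 0, night 7: 0.
Peak is 10.

10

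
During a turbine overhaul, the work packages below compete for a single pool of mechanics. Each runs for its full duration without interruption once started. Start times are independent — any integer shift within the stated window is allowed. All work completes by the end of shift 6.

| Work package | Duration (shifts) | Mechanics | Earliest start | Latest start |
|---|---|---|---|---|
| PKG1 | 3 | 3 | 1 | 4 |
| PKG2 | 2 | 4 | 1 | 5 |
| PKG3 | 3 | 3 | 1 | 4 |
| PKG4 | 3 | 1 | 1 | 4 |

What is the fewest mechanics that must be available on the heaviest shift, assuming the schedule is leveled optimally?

6

Early-start (PKG1@1, PKG2@1, PKG3@1, PKG4@1) gives peak 11: s1:11  s2:11  s3:7  s4:0  s5:0  s6:0.
Shift PKG2→4, PKG4→4.
Schedule PKG1@1, PKG2@4, PKG3@1, PKG4@4: s1:6  s2:6  s3:6  s4:5  s5:5  s6:1 — peak 6.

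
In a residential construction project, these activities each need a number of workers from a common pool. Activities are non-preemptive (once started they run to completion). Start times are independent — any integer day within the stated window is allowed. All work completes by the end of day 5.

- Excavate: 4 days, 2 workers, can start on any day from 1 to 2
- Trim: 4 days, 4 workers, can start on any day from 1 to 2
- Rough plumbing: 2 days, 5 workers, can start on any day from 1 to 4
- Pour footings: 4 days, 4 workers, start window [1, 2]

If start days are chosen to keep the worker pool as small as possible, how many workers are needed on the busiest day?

15

Schedule Excavate@1, Trim@1, Rough plumbing@1, Pour footings@1: d1:15  d2:15  d3:10  d4:10  d5:0 — peak 15.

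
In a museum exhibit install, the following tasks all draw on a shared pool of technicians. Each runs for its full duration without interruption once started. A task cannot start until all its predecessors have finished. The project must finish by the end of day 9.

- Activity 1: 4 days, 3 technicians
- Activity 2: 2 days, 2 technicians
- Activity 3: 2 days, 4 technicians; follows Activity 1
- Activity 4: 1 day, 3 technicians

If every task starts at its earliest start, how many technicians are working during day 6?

4

At early start, day 6 has: Activity 3.
Demand: 4 = 4.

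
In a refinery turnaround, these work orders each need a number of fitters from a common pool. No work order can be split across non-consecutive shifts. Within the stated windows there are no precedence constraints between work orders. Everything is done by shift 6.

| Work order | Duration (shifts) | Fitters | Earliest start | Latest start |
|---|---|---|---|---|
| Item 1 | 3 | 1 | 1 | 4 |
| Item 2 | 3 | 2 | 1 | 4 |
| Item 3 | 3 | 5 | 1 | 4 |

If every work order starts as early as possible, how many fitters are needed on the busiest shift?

Early-start schedule: Item 1@1, Item 2@1, Item 3@1.
Load per shift: shift 1: 8, shift 2: 8, shift 3: 8, shift 4: 0, shift 5: 0, shift 6: 0.
Peak is 8.

8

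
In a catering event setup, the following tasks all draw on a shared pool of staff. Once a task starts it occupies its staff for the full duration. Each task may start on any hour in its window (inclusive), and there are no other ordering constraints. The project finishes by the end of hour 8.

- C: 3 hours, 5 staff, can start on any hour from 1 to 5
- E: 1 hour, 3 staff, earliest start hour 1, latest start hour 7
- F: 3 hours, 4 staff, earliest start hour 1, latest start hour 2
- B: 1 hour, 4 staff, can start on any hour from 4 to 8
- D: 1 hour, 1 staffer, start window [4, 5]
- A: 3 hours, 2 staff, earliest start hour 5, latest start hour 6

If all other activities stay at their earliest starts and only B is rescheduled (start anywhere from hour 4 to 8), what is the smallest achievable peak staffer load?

B@4: h1:12  h2:9  h3:9  h4:5  h5:2  h6:2  h7:2  h8:0 → peak 12
B@5: h1:12  h2:9  h3:9  h4:1  h5:6  h6:2  h7:2  h8:0 → peak 12
B@6: h1:12  h2:9  h3:9  h4:1  h5:2  h6:6  h7:2  h8:0 → peak 12
B@7: h1:12  h2:9  h3:9  h4:1  h5:2  h6:2  h7:6  h8:0 → peak 12
B@8: h1:12  h2:9  h3:9  h4:1  h5:2  h6:2  h7:2  h8:4 → peak 12
Best is B@4, peak 12.

12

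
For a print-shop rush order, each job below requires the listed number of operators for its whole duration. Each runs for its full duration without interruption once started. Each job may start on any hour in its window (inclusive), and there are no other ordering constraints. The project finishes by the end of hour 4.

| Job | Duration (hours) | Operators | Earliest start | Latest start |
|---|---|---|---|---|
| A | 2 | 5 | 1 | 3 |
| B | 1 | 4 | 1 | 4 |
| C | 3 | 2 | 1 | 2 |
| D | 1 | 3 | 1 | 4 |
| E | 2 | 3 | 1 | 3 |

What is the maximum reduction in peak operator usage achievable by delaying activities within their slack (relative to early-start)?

Early-start peak: h1:17  h2:10  h3:2  h4:0 ⇒ 17.
Leveled (A@1, B@4, C@1, D@3, E@3): h1:7  h2:7  h3:8  h4:7 ⇒ 8.
Reduction 17 − 8 = 9.

9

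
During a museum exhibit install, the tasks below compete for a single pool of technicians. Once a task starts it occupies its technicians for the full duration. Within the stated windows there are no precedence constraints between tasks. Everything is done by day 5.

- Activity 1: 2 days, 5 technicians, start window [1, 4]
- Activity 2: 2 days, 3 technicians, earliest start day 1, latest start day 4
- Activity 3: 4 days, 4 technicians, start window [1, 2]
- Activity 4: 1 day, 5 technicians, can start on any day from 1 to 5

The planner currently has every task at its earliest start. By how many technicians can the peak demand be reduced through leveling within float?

8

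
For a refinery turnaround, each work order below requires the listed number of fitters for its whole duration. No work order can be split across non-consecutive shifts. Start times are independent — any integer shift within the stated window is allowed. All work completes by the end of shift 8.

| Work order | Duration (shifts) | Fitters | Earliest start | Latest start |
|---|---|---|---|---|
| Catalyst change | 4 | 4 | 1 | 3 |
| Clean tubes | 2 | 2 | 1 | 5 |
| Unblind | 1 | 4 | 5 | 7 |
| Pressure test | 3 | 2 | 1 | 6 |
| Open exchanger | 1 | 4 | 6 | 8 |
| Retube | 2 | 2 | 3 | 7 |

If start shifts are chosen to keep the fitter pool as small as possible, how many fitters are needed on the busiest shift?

Early-start (Catalyst change@1, Clean tubes@1, Unblind@5, Pressure test@1, Open exchanger@6, Retube@3) gives peak 8: s1:8  s2:8  s3:8  s4:6  s5:4  s6:4  s7:0  s8:0.
Shift Pressure test→3, Retube→6.
Schedule Catalyst change@1, Clean tubes@1, Unblind@5, Pressure test@3, Open exchanger@6, Retube@6: s1:6  s2:6  s3:6  s4:6  s5:6  s6:6  s7:2  s8:0 — peak 6.

6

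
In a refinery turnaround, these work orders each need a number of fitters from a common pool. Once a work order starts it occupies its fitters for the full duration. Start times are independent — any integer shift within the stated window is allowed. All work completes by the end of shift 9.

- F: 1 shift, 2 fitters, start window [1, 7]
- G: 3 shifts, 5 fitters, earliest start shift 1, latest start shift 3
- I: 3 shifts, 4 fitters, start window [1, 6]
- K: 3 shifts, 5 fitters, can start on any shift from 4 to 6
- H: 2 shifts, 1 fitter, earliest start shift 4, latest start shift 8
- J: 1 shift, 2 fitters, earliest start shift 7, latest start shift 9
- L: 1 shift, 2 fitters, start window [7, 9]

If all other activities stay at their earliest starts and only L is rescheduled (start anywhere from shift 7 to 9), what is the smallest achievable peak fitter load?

11

L@7: s1:11  s2:9  s3:9  s4:6  s5:6  s6:5  s7:4  s8:0  s9:0 → peak 11
L@8: s1:11  s2:9  s3:9  s4:6  s5:6  s6:5  s7:2  s8:2  s9:0 → peak 11
L@9: s1:11  s2:9  s3:9  s4:6  s5:6  s6:5  s7:2  s8:0  s9:2 → peak 11
Best is L@7, peak 11.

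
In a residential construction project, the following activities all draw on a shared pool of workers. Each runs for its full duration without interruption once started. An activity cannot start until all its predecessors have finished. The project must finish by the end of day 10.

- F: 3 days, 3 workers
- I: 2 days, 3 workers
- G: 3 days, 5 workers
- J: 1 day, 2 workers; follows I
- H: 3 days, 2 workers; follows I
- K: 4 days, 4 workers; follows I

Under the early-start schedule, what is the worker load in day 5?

6

At early start, day 5 has: H, K.
Demand: 2 + 4 = 6.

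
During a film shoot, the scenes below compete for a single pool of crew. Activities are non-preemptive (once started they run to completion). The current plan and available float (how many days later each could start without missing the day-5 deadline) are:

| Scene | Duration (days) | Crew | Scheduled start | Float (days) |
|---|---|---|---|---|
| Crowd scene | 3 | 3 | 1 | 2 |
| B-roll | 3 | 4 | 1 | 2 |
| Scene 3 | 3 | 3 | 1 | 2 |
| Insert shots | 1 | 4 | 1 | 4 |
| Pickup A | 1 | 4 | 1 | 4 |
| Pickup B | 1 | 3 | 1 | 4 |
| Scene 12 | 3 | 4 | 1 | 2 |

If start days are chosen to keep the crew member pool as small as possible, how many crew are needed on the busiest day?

Early-start (Crowd scene@1, B-roll@1, Scene 3@1, Insert shots@1, Pickup A@1, Pickup B@1, Scene 12@1) gives peak 25: d1:25  d2:14  d3:14  d4:0  d5:0.
Shift Pickup A→2, Pickup B→4, Scene 12→3.
Schedule Crowd scene@1, B-roll@1, Scene 3@1, Insert shots@1, Pickup A@2, Pickup B@4, Scene 12@3: d1:14  d2:14  d3:14  d4:7  d5:4 — peak 14.

14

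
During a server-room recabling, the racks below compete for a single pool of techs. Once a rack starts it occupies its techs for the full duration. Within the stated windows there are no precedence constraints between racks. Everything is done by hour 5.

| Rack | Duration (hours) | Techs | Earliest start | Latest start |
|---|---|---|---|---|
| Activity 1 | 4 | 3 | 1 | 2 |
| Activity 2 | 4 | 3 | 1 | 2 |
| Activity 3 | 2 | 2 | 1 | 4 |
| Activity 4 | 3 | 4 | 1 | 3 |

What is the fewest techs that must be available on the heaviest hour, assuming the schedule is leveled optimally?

10

Early-start (Activity 1@1, Activity 2@1, Activity 3@1, Activity 4@1) gives peak 12: h1:12  h2:12  h3:10  h4:6  h5:0.
Shift Activity 4→3.
Schedule Activity 1@1, Activity 2@1, Activity 3@1, Activity 4@3: h1:8  h2:8  h3:10  h4:10  h5:4 — peak 10.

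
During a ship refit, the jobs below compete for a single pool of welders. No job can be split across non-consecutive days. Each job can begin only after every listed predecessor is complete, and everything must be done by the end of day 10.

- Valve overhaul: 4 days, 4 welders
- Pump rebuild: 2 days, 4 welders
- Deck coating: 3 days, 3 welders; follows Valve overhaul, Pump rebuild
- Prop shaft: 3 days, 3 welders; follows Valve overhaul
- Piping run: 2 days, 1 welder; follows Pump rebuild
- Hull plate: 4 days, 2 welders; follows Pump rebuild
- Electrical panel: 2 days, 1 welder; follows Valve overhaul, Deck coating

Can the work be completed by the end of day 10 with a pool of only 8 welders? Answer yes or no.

Schedule Valve overhaul@1, Pump rebuild@1, Deck coating@5, Prop shaft@5, Piping run@3, Hull plate@3, Electrical panel@8: d1:8  d2:8  d3:7  d4:7  d5:8  d6:8  d7:6  d8:1  d9:1  d10:0 — peak 8 ≤ 8.

yes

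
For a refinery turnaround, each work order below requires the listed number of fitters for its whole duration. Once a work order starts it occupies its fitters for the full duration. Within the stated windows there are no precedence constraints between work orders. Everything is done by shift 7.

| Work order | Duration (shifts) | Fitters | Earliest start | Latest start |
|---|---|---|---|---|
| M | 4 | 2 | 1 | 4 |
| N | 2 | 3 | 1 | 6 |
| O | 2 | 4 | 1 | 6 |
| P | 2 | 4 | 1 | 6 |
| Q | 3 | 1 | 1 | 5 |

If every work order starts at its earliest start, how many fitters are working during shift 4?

2

At early start, shift 4 has: M.
Demand: 2 = 2.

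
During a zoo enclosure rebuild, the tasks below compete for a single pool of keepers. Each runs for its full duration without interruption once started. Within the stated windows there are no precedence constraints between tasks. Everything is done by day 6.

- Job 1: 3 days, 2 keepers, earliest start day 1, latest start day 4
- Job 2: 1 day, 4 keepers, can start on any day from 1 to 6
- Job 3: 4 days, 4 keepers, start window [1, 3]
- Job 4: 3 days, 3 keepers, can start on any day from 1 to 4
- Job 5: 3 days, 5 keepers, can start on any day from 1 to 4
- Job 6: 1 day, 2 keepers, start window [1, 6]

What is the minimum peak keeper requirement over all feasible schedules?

9

Early-start (Job 1@1, Job 2@1, Job 3@1, Job 4@1, Job 5@1, Job 6@1) gives peak 20: d1:20  d2:14  d3:14  d4:4  d5:0  d6:0.
Shift Job 3→2, Job 5→4, Job 6→6.
Schedule Job 1@1, Job 2@1, Job 3@2, Job 4@1, Job 5@4, Job 6@6: d1:9  d2:9  d3:9  d4:9  d5:9  d6:7 — peak 9.
Total keeper-days = 52 over 6 days ⇒ peak ≥ ⌈52/6⌉ = 9, so 9 is optimal.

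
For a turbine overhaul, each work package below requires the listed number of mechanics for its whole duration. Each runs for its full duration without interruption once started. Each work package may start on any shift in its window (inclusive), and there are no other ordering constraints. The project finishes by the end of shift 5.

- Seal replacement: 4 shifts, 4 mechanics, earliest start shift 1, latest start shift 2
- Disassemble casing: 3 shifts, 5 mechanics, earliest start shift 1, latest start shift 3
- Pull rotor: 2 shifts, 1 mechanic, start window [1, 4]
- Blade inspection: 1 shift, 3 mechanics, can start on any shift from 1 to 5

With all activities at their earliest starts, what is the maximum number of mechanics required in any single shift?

Early-start schedule: Seal replacement@1, Disassemble casing@1, Pull rotor@1, Blade inspection@1.
Load per shift: shift 1: 13, shift 2: 10, shift 3: 9, shift 4: 4, shift 5: 0.
Peak is 13.

13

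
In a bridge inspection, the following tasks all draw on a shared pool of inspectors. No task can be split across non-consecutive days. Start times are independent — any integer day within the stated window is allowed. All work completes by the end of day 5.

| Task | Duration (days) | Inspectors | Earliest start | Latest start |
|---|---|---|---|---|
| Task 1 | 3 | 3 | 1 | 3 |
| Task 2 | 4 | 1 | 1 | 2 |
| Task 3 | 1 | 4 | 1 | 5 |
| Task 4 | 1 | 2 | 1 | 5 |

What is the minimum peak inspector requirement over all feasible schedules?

4

Early-start (Task 1@1, Task 2@1, Task 3@1, Task 4@1) gives peak 10: d1:10  d2:4  d3:4  d4:1  d5:0.
Shift Task 3→5, Task 4→4.
Schedule Task 1@1, Task 2@1, Task 3@5, Task 4@4: d1:4  d2:4  d3:4  d4:3  d5:4 — peak 4.
Total inspector-days = 19 over 5 days ⇒ peak ≥ ⌈19/5⌉ = 4, so 4 is optimal.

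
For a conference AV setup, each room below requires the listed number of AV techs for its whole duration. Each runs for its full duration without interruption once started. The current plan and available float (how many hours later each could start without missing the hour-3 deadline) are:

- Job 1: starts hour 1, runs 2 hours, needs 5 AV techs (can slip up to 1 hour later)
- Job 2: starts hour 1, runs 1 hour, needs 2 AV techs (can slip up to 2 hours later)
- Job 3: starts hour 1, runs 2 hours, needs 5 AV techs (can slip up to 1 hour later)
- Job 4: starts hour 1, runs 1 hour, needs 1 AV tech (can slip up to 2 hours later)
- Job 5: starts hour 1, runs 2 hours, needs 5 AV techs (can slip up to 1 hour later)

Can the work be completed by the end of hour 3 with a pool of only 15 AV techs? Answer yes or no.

yes

Schedule Job 1@1, Job 2@1, Job 3@1, Job 4@1, Job 5@2: h1:13  h2:15  h3:5 — peak 15 ≤ 15.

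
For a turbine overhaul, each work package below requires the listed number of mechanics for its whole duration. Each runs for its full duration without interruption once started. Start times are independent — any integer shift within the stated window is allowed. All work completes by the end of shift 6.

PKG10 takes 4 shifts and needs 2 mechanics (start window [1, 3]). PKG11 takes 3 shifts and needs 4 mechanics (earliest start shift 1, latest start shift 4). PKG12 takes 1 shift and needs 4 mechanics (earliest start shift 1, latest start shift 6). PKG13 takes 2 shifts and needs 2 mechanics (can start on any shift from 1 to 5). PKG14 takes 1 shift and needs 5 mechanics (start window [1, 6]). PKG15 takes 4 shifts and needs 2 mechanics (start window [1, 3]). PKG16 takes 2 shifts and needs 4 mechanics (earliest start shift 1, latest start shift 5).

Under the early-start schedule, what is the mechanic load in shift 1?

23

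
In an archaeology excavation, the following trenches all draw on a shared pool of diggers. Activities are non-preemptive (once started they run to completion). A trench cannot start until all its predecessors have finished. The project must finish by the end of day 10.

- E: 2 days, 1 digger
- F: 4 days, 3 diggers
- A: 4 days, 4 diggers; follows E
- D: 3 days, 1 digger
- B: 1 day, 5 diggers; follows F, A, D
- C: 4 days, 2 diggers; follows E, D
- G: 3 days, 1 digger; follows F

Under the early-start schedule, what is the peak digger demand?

Early-start schedule: E@1, F@1, A@3, D@1, B@7, C@4, G@5.
Load per day: day 1: 5, day 2: 5, day 3: 8, day 4: 9, day 5: 7, day 6: 7, day 7: 8, day 8: 0, day 9: 0, day 10: 0.
Peak is 9.

9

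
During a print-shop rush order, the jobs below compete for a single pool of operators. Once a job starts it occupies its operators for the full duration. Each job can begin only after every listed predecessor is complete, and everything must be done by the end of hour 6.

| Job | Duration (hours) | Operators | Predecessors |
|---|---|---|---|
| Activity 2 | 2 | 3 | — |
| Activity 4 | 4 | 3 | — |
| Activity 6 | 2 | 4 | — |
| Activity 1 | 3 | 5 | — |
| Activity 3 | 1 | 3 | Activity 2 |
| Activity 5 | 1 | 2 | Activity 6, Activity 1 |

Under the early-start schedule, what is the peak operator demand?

Early-start schedule: Activity 2@1, Activity 4@1, Activity 6@1, Activity 1@1, Activity 3@3, Activity 5@4.
Load per hour: hour 1: 15, hour 2: 15, hour 3: 11, hour 4: 5, hour 5: 0, hour 6: 0.
Peak is 15.

15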